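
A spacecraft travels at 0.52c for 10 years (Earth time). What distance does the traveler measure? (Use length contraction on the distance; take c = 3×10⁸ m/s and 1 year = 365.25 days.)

Earth distance: d = v × t = 0.52c × 10 yr = 4.9230×10¹⁶ m
γ = 1.1707
d' = d/γ = 4.9230×10¹⁶/1.1707 = 4.205×10¹⁶ m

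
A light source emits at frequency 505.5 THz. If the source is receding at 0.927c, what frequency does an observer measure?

β = v/c = 0.927
(1-β)/(1+β) = 0.073/1.927 = 0.03788
Doppler factor = √(0.03788) = 0.19463
f_obs = 505.5 × 0.19463 = 98.39 THz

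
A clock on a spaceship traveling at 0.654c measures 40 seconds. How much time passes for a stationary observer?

Proper time Δt₀ = 40 seconds
γ = 1/√(1 - 0.654²) = 1.322
Δt = γΔt₀ = 1.322 × 40 = 52.88 seconds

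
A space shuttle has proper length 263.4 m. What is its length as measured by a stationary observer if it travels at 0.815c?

Proper length L₀ = 263.4 m
γ = 1/√(1 - 0.815²) = 1.726
L = L₀/γ = 263.4/1.726 = 152.6 m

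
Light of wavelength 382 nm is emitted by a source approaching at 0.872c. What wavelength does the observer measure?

β = 0.872
Wavelength Doppler factor = √(0.128/1.872) = √(0.06838) = 0.2615
λ_obs = 382 × 0.2615 = 99.89 nm (blueshift)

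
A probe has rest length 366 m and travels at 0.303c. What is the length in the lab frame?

Proper length L₀ = 366 m
γ = 1/√(1 - 0.303²) = 1.0493
L = L₀/γ = 366/1.0493 = 348.8 m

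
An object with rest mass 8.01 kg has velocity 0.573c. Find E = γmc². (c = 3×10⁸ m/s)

γ = 1/√(1 - 0.573²) = 1.2202
mc² = 8.01 × (3×10⁸)² = 7.209×10¹⁷ J
E = γmc² = 1.2202 × 7.209×10¹⁷ = 8.796×10¹⁷ J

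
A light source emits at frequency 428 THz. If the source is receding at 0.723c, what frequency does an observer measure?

β = v/c = 0.723
(1-β)/(1+β) = 0.277/1.723 = 0.1608
Doppler factor = √(0.1608) = 0.4010
f_obs = 428 × 0.4010 = 171.6 THz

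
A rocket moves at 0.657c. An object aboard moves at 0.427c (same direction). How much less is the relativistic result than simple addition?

Classical: u' + v = 0.427 + 0.657 = 1.084c
Relativistic: u = (0.427 + 0.657)/(1 + 0.280539) = 1.084/1.280539 = 0.8465c
Difference: 1.084 - 0.8465 = 0.2375c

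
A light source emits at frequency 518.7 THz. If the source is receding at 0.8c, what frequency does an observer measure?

β = v/c = 0.8
(1-β)/(1+β) = 0.2/1.8 = 0.1111
Doppler factor = √(0.1111) = 0.3333
f_obs = 518.7 × 0.3333 = 172.9 THz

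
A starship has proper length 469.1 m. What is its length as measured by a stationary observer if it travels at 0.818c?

Proper length L₀ = 469.1 m
γ = 1/√(1 - 0.818²) = 1.7385
L = L₀/γ = 469.1/1.7385 = 269.8 m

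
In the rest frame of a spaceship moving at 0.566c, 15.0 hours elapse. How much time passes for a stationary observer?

Proper time Δt₀ = 15.0 hours
γ = 1/√(1 - 0.566²) = 1.212996
Δt = γΔt₀ = 1.212996 × 15.0 = 18.19 hours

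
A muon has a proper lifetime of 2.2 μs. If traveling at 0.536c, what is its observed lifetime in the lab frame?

Proper lifetime τ₀ = 2.2 μs
γ = 1/√(1 - 0.536²) = 1.1845
τ = γτ₀ = 1.1845 × 2.2 μs = 2.606 μs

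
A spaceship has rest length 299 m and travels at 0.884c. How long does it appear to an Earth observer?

Proper length L₀ = 299 m
γ = 1/√(1 - 0.884²) = 2.139
L = L₀/γ = 299/2.139 = 139.8 m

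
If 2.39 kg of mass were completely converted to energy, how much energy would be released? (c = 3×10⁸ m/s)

Using E = mc²:
c² = (3×10⁸)² = 9×10¹⁶ m²/s²
E = 2.39 × 9×10¹⁶ = 2.151×10¹⁷ J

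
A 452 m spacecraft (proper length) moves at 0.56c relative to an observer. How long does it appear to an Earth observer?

Proper length L₀ = 452 m
γ = 1/√(1 - 0.56²) = 1.207
L = L₀/γ = 452/1.207 = 374.5 m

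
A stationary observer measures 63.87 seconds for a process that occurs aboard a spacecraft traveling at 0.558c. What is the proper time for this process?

Dilated time Δt = 63.87 seconds
γ = 1/√(1 - 0.558²) = 1.205
Δt₀ = Δt/γ = 63.87/1.205 = 53.00 seconds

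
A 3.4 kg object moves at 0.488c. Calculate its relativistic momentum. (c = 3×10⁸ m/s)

γ = 1/√(1 - 0.488²) = 1.1457
v = 0.488 × 3×10⁸ = 1.464×10⁸ m/s
p = γmv = 1.1457 × 3.4 × 1.464×10⁸ = 5.703×10⁸ kg·m/s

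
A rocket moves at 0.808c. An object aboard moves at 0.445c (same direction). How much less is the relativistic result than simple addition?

Classical: u' + v = 0.445 + 0.808 = 1.253c
Relativistic: u = (0.445 + 0.808)/(1 + 0.35956) = 1.253/1.35956 = 0.9216c
Difference: 1.253 - 0.9216 = 0.3314c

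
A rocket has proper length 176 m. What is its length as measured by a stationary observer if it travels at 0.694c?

Proper length L₀ = 176 m
γ = 1/√(1 - 0.694²) = 1.389
L = L₀/γ = 176/1.389 = 126.7 m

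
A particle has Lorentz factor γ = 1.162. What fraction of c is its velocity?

From γ = 1/√(1 - v²/c²):
1/γ² = 1/1.162² = 0.7406
v²/c² = 1 - 0.7406 = 0.2594
v/c = √(0.2594) = 0.5093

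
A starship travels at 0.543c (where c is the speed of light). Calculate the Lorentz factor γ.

v/c = 0.543, so (v/c)² = 0.294849
1 - (v/c)² = 0.705151
γ = 1/√(0.705151) = 1.191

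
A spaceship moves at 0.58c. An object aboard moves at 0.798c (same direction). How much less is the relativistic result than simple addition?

Classical: u' + v = 0.798 + 0.58 = 1.378c
Relativistic: u = (0.798 + 0.58)/(1 + 0.46284) = 1.378/1.46284 = 0.9420c
Difference: 1.378 - 0.9420 = 0.4360c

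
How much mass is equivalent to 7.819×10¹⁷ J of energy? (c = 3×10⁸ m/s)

From E = mc², we get m = E/c²
c² = (3×10⁸)² = 9×10¹⁶ m²/s²
m = 7.819×10¹⁷ / 9×10¹⁶ = 8.688 kg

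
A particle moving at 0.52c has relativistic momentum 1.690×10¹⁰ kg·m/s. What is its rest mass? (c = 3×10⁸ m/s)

γ = 1/√(1 - 0.52²) = 1.17073
v = 0.52 × 3×10⁸ = 1.560×10⁸ m/s
m = p/(γv) = 1.690×10¹⁰/(1.17073 × 1.560×10⁸) = 92.53 kg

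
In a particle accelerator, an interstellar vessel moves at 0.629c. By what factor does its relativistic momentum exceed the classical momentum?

p_rel = γmv, p_class = mv
Ratio = γ = 1/√(1 - 0.629²)
= 1/√(0.604359) = 1.286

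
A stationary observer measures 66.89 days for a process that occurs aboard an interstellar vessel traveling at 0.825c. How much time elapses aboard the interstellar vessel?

Dilated time Δt = 66.89 days
γ = 1/√(1 - 0.825²) = 1.7695
Δt₀ = Δt/γ = 66.89/1.7695 = 37.80 days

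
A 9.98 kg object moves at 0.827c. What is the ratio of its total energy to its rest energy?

E = γmc², E₀ = mc²
E/E₀ = γ = 1/√(1 - 0.827²) = 1.779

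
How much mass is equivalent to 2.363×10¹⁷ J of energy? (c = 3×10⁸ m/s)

From E = mc², we get m = E/c²
c² = (3×10⁸)² = 9×10¹⁶ m²/s²
m = 2.363×10¹⁷ / 9×10¹⁶ = 2.626 kg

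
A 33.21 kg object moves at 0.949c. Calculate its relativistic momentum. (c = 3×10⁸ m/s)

γ = 1/√(1 - 0.949²) = 3.172
v = 0.949 × 3×10⁸ = 2.847×10⁸ m/s
p = γmv = 3.172 × 33.21 × 2.847×10⁸ = 2.999×10¹⁰ kg·m/s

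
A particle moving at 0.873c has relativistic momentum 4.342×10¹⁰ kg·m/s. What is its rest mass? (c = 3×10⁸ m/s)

γ = 1/√(1 - 0.873²) = 2.0504
v = 0.873 × 3×10⁸ = 2.619×10⁸ m/s
m = p/(γv) = 4.342×10¹⁰/(2.0504 × 2.619×10⁸) = 80.86 kg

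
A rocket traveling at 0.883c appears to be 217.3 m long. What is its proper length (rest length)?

Contracted length L = 217.3 m
γ = 1/√(1 - 0.883²) = 2.1305
L₀ = γL = 2.1305 × 217.3 = 463.0 m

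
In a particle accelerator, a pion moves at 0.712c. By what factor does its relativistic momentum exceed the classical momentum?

p_rel = γmv, p_class = mv
Ratio = γ = 1/√(1 - 0.712²)
= 1/√(0.493056) = 1.424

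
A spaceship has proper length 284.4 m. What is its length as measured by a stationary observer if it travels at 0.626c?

Proper length L₀ = 284.4 m
γ = 1/√(1 - 0.626²) = 1.282
L = L₀/γ = 284.4/1.282 = 221.8 m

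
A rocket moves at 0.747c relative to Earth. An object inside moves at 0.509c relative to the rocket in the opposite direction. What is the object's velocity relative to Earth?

Object's velocity in rocket frame is u' = -0.509c
u = (u' + v)/(1 + u'v/c²) = (v - 0.509)/(1 - 0.509·v/c²)
Numerator: 0.747 - 0.509 = 0.238
Denominator: 1 - 0.380223 = 0.619777
u = 0.238/0.619777 = 0.3840c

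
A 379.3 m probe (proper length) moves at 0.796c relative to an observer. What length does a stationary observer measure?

Proper length L₀ = 379.3 m
γ = 1/√(1 - 0.796²) = 1.652
L = L₀/γ = 379.3/1.652 = 229.6 m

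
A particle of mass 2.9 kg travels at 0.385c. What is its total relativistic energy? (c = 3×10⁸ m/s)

γ = 1/√(1 - 0.385²) = 1.0835
mc² = 2.9 × (3×10⁸)² = 2.610×10¹⁷ J
E = γmc² = 1.0835 × 2.610×10¹⁷ = 2.828×10¹⁷ J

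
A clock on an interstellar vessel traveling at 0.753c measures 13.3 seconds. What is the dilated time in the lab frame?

Proper time Δt₀ = 13.3 seconds
γ = 1/√(1 - 0.753²) = 1.5197
Δt = γΔt₀ = 1.5197 × 13.3 = 20.21 seconds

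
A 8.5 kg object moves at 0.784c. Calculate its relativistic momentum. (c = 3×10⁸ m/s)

γ = 1/√(1 - 0.784²) = 1.611
v = 0.784 × 3×10⁸ = 2.352×10⁸ m/s
p = γmv = 1.611 × 8.5 × 2.352×10⁸ = 3.221×10⁹ kg·m/s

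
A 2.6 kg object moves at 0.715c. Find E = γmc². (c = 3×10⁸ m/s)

γ = 1/√(1 - 0.715²) = 1.4304
mc² = 2.6 × (3×10⁸)² = 2.340×10¹⁷ J
E = γmc² = 1.4304 × 2.340×10¹⁷ = 3.347×10¹⁷ J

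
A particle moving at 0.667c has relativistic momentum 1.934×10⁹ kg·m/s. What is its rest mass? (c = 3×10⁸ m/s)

γ = 1/√(1 - 0.667²) = 1.3422
v = 0.667 × 3×10⁸ = 2.001×10⁸ m/s
m = p/(γv) = 1.934×10⁹/(1.3422 × 2.001×10⁸) = 7.201 kg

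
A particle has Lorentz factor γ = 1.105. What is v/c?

From γ = 1/√(1 - v²/c²):
1/γ² = 1/1.105² = 0.81898
v²/c² = 1 - 0.81898 = 0.18102
v/c = √(0.18102) = 0.4255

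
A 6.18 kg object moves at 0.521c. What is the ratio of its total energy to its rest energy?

E = γmc², E₀ = mc²
E/E₀ = γ = 1/√(1 - 0.521²) = 1.172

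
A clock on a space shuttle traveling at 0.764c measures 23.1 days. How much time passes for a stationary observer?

Proper time Δt₀ = 23.1 days
γ = 1/√(1 - 0.764²) = 1.5499
Δt = γΔt₀ = 1.5499 × 23.1 = 35.80 days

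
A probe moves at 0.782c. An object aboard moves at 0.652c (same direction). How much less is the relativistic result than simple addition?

Classical: u' + v = 0.652 + 0.782 = 1.434c
Relativistic: u = (0.652 + 0.782)/(1 + 0.509864) = 1.434/1.509864 = 0.9498c
Difference: 1.434 - 0.9498 = 0.4842c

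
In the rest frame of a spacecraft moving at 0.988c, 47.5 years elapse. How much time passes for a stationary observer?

Proper time Δt₀ = 47.5 years
γ = 1/√(1 - 0.988²) = 6.474
Δt = γΔt₀ = 6.474 × 47.5 = 307.5 years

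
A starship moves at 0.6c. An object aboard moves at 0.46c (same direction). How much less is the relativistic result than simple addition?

Classical: u' + v = 0.46 + 0.6 = 1.06c
Relativistic: u = (0.46 + 0.6)/(1 + 0.276) = 1.06/1.276 = 0.8307c
Difference: 1.06 - 0.8307 = 0.2293c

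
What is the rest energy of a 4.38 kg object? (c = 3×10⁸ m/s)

c² = (3×10⁸)² = 9.000×10¹⁶ m²/s²
E₀ = mc² = 4.38 × 9.000×10¹⁶ = 3.942×10¹⁷ J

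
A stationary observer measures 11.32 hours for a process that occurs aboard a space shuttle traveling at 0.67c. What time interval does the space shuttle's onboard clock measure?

Dilated time Δt = 11.32 hours
γ = 1/√(1 - 0.67²) = 1.347
Δt₀ = Δt/γ = 11.32/1.347 = 8.404 hours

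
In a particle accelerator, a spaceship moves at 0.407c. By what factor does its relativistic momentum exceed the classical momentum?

p_rel = γmv, p_class = mv
Ratio = γ = 1/√(1 - 0.407²)
= 1/√(0.834351) = 1.095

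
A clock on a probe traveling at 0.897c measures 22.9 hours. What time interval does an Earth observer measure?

Proper time Δt₀ = 22.9 hours
γ = 1/√(1 - 0.897²) = 2.2623
Δt = γΔt₀ = 2.2623 × 22.9 = 51.81 hours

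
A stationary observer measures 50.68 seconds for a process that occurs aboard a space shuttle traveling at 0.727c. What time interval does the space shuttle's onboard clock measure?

Dilated time Δt = 50.68 seconds
γ = 1/√(1 - 0.727²) = 1.4564
Δt₀ = Δt/γ = 50.68/1.4564 = 34.80 seconds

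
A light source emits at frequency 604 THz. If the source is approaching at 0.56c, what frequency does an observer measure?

β = v/c = 0.56
(1+β)/(1-β) = 1.56/0.44 = 3.545
Doppler factor = √(3.545) = 1.883
f_obs = 604 × 1.883 = 1137 THz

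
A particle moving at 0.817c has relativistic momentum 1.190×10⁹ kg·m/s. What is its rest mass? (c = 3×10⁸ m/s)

γ = 1/√(1 - 0.817²) = 1.734
v = 0.817 × 3×10⁸ = 2.451×10⁸ m/s
m = p/(γv) = 1.190×10⁹/(1.734 × 2.451×10⁸) = 2.800 kg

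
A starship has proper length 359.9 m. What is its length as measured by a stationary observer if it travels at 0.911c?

Proper length L₀ = 359.9 m
γ = 1/√(1 - 0.911²) = 2.425
L = L₀/γ = 359.9/2.425 = 148.4 m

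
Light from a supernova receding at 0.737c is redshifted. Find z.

β = 0.737
(1+β)/(1-β) = 1.737/0.263 = 6.605
√(6.605) = 2.570
z = 2.570 - 1 = 1.570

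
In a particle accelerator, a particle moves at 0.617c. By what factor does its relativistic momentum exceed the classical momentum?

p_rel = γmv, p_class = mv
Ratio = γ = 1/√(1 - 0.617²)
= 1/√(0.619311) = 1.271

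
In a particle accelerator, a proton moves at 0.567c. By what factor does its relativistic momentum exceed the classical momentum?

p_rel = γmv, p_class = mv
Ratio = γ = 1/√(1 - 0.567²)
= 1/√(0.678511) = 1.214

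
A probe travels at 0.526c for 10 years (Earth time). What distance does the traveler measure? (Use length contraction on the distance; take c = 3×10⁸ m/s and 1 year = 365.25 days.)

Earth distance: d = v × t = 0.526c × 10 yr = 4.980×10¹⁶ m
γ = 1.176
d' = d/γ = 4.980×10¹⁶/1.176 = 4.235×10¹⁶ m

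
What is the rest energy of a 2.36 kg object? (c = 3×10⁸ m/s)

c² = (3×10⁸)² = 9.000×10¹⁶ m²/s²
E₀ = mc² = 2.36 × 9.000×10¹⁶ = 2.124×10¹⁷ J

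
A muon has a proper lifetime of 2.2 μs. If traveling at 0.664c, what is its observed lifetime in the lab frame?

Proper lifetime τ₀ = 2.2 μs
γ = 1/√(1 - 0.664²) = 1.3374
τ = γτ₀ = 1.3374 × 2.2 μs = 2.942 μs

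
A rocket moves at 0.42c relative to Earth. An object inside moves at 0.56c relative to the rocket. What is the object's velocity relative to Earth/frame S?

u = (u' + v)/(1 + u'v/c²)
Numerator: 0.56 + 0.42 = 0.98
Denominator: 1 + 0.2352 = 1.2352
u = 0.98/1.2352 = 0.7934c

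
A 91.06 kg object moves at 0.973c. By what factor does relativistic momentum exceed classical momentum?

p_rel = γmv, p_class = mv
Ratio = γ = 1/√(1 - 0.973²) = 4.333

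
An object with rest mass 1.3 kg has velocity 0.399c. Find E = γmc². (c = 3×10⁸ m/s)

γ = 1/√(1 - 0.399²) = 1.091
mc² = 1.3 × (3×10⁸)² = 1.170×10¹⁷ J
E = γmc² = 1.091 × 1.170×10¹⁷ = 1.276×10¹⁷ J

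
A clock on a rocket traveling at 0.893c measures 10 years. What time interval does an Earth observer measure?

Proper time Δt₀ = 10 years
γ = 1/√(1 - 0.893²) = 2.222
Δt = γΔt₀ = 2.222 × 10 = 22.22 years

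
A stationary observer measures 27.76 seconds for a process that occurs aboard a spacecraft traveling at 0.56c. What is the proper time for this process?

Dilated time Δt = 27.76 seconds
γ = 1/√(1 - 0.56²) = 1.207
Δt₀ = Δt/γ = 27.76/1.207 = 23.00 seconds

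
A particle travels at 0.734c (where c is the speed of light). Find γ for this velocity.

v/c = 0.734, so (v/c)² = 0.538756
1 - (v/c)² = 0.461244
γ = 1/√(0.461244) = 1.472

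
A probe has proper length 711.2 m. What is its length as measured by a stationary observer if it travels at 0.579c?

Proper length L₀ = 711.2 m
γ = 1/√(1 - 0.579²) = 1.2265
L = L₀/γ = 711.2/1.2265 = 579.9 m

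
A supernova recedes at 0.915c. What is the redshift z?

β = 0.915
(1+β)/(1-β) = 1.915/0.085 = 22.53
√(22.53) = 4.747
z = 4.747 - 1 = 3.747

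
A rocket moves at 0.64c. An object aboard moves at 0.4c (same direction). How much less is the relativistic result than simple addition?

Classical: u' + v = 0.4 + 0.64 = 1.04c
Relativistic: u = (0.4 + 0.64)/(1 + 0.256) = 1.04/1.256 = 0.8280c
Difference: 1.04 - 0.8280 = 0.2120c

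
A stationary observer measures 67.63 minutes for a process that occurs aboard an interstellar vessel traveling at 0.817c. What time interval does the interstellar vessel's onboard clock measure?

Dilated time Δt = 67.63 minutes
γ = 1/√(1 - 0.817²) = 1.734
Δt₀ = Δt/γ = 67.63/1.734 = 39.00 minutes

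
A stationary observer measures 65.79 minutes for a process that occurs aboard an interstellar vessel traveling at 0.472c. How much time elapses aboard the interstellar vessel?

Dilated time Δt = 65.79 minutes
γ = 1/√(1 - 0.472²) = 1.1343
Δt₀ = Δt/γ = 65.79/1.1343 = 58.00 minutes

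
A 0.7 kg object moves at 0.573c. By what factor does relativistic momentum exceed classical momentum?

p_rel = γmv, p_class = mv
Ratio = γ = 1/√(1 - 0.573²) = 1.220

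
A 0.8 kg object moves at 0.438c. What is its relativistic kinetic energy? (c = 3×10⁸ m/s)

γ = 1/√(1 - 0.438²) = 1.11238
γ - 1 = 0.11238
KE = (γ-1)mc² = 0.11238 × 0.8 × (3×10⁸)² = 8.091×10¹⁵ J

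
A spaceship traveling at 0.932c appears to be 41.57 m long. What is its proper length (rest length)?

Contracted length L = 41.57 m
γ = 1/√(1 - 0.932²) = 2.759
L₀ = γL = 2.759 × 41.57 = 114.7 m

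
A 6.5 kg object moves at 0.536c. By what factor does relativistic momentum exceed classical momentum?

p_rel = γmv, p_class = mv
Ratio = γ = 1/√(1 - 0.536²) = 1.185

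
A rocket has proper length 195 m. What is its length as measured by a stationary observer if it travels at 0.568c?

Proper length L₀ = 195 m
γ = 1/√(1 - 0.568²) = 1.215
L = L₀/γ = 195/1.215 = 160.5 m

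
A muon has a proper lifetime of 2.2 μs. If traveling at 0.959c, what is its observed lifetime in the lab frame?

Proper lifetime τ₀ = 2.2 μs
γ = 1/√(1 - 0.959²) = 3.5285
τ = γτ₀ = 3.5285 × 2.2 μs = 7.763 μs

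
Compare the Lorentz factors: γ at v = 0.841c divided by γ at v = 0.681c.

γ₁ = 1/√(1 - 0.841²) = 1.848
γ₂ = 1/√(1 - 0.681²) = 1.366
γ₁/γ₂ = 1.848/1.366 = 1.353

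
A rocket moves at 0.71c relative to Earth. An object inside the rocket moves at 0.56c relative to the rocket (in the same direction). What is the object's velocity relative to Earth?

u = (u' + v)/(1 + u'v/c²)
Numerator: 0.56 + 0.71 = 1.27
Denominator: 1 + 0.3976 = 1.3976
u = 1.27/1.3976 = 0.9087c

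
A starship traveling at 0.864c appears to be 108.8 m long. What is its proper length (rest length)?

Contracted length L = 108.8 m
γ = 1/√(1 - 0.864²) = 1.986
L₀ = γL = 1.986 × 108.8 = 216.1 m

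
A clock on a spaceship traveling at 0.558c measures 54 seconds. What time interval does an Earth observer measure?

Proper time Δt₀ = 54 seconds
γ = 1/√(1 - 0.558²) = 1.205
Δt = γΔt₀ = 1.205 × 54 = 65.07 seconds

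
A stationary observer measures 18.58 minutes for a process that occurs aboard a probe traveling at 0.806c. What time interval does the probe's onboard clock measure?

Dilated time Δt = 18.58 minutes
γ = 1/√(1 - 0.806²) = 1.689
Δt₀ = Δt/γ = 18.58/1.689 = 11.00 minutes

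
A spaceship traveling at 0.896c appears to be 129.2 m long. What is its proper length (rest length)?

Contracted length L = 129.2 m
γ = 1/√(1 - 0.896²) = 2.252
L₀ = γL = 2.252 × 129.2 = 291.0 m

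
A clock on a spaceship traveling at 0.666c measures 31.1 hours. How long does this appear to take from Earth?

Proper time Δt₀ = 31.1 hours
γ = 1/√(1 - 0.666²) = 1.3406
Δt = γΔt₀ = 1.3406 × 31.1 = 41.69 hours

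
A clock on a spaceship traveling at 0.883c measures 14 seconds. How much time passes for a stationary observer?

Proper time Δt₀ = 14 seconds
γ = 1/√(1 - 0.883²) = 2.131
Δt = γΔt₀ = 2.131 × 14 = 29.83 seconds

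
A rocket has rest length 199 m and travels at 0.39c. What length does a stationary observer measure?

Proper length L₀ = 199 m
γ = 1/√(1 - 0.39²) = 1.086
L = L₀/γ = 199/1.086 = 183.2 m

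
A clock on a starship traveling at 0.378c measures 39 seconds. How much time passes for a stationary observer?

Proper time Δt₀ = 39 seconds
γ = 1/√(1 - 0.378²) = 1.08014
Δt = γΔt₀ = 1.08014 × 39 = 42.13 seconds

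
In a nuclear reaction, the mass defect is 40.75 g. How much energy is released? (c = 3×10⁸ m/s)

Convert mass defect: Δm = 40.75 g = 0.04075 kg
E = Δm·c² = 0.04075 × (3×10⁸)²
= 0.04075 × 9×10¹⁶ = 3.668×10¹⁵ J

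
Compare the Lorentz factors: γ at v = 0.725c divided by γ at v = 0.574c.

γ₁ = 1/√(1 - 0.725²) = 1.452
γ₂ = 1/√(1 - 0.574²) = 1.221
γ₁/γ₂ = 1.452/1.221 = 1.189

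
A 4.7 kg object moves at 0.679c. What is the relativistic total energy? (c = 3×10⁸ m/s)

γ = 1/√(1 - 0.679²) = 1.3621
mc² = 4.7 × (3×10⁸)² = 4.230×10¹⁷ J
E = γmc² = 1.3621 × 4.230×10¹⁷ = 5.762×10¹⁷ J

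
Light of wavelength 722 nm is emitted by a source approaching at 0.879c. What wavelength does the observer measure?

β = 0.879
Wavelength Doppler factor = √(0.121/1.879) = √(0.06440) = 0.2538
λ_obs = 722 × 0.2538 = 183.2 nm (blueshift)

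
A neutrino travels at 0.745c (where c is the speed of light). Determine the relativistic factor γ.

v/c = 0.745, so (v/c)² = 0.555025
1 - (v/c)² = 0.444975
γ = 1/√(0.444975) = 1.499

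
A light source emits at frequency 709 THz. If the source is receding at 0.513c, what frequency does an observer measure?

β = v/c = 0.513
(1-β)/(1+β) = 0.487/1.513 = 0.32188
Doppler factor = √(0.32188) = 0.5673
f_obs = 709 × 0.5673 = 402.2 THz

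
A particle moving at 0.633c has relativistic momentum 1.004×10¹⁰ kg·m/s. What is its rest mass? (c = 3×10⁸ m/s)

γ = 1/√(1 - 0.633²) = 1.2917
v = 0.633 × 3×10⁸ = 1.899×10⁸ m/s
m = p/(γv) = 1.004×10¹⁰/(1.2917 × 1.899×10⁸) = 40.93 kg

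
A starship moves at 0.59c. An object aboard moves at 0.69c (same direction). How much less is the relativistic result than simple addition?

Classical: u' + v = 0.69 + 0.59 = 1.28c
Relativistic: u = (0.69 + 0.59)/(1 + 0.4071) = 1.28/1.4071 = 0.9097c
Difference: 1.28 - 0.9097 = 0.3703c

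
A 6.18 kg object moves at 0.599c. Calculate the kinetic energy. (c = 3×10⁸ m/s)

γ = 1/√(1 - 0.599²) = 1.2488
γ - 1 = 0.2488
KE = (γ-1)mc² = 0.2488 × 6.18 × (3×10⁸)² = 1.384×10¹⁷ J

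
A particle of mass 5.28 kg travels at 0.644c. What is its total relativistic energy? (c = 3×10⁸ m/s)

γ = 1/√(1 - 0.644²) = 1.30715
mc² = 5.28 × (3×10⁸)² = 4.752×10¹⁷ J
E = γmc² = 1.30715 × 4.752×10¹⁷ = 6.212×10¹⁷ J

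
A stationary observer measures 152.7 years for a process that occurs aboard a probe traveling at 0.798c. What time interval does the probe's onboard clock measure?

Dilated time Δt = 152.7 years
γ = 1/√(1 - 0.798²) = 1.6593
Δt₀ = Δt/γ = 152.7/1.6593 = 92.03 years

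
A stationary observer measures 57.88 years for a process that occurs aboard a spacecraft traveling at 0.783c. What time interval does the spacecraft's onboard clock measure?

Dilated time Δt = 57.88 years
γ = 1/√(1 - 0.783²) = 1.608
Δt₀ = Δt/γ = 57.88/1.608 = 36.00 years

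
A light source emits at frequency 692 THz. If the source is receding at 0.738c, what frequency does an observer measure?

β = v/c = 0.738
(1-β)/(1+β) = 0.262/1.738 = 0.15075
Doppler factor = √(0.15075) = 0.3883
f_obs = 692 × 0.3883 = 268.7 THz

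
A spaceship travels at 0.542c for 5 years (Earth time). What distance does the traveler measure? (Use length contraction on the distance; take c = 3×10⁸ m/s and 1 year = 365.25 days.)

Earth distance: d = v × t = 0.542c × 5 yr = 2.566×10¹⁶ m
γ = 1.190
d' = d/γ = 2.566×10¹⁶/1.190 = 2.156×10¹⁶ m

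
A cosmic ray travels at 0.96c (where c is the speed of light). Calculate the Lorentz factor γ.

v/c = 0.96, so (v/c)² = 0.9216
1 - (v/c)² = 0.0784
γ = 1/√(0.0784) = 3.571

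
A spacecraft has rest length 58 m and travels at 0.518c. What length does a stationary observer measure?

Proper length L₀ = 58 m
γ = 1/√(1 - 0.518²) = 1.1691
L = L₀/γ = 58/1.1691 = 49.61 m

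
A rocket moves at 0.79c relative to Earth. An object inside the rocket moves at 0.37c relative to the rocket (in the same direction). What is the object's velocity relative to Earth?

u = (u' + v)/(1 + u'v/c²)
Numerator: 0.37 + 0.79 = 1.16
Denominator: 1 + 0.2923 = 1.2923
u = 1.16/1.2923 = 0.8976c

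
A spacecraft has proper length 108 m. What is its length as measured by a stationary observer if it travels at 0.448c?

Proper length L₀ = 108 m
γ = 1/√(1 - 0.448²) = 1.1185
L = L₀/γ = 108/1.1185 = 96.56 m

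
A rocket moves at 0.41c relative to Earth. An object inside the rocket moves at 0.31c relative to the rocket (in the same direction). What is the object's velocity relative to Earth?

u = (u' + v)/(1 + u'v/c²)
Numerator: 0.31 + 0.41 = 0.72
Denominator: 1 + 0.1271 = 1.1271
u = 0.72/1.1271 = 0.6388c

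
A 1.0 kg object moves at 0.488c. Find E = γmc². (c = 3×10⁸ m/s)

γ = 1/√(1 - 0.488²) = 1.146
mc² = 1.0 × (3×10⁸)² = 9.000×10¹⁶ J
E = γmc² = 1.146 × 9.000×10¹⁶ = 1.031×10¹⁷ J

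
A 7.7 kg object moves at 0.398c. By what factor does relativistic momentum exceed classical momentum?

p_rel = γmv, p_class = mv
Ratio = γ = 1/√(1 - 0.398²) = 1.090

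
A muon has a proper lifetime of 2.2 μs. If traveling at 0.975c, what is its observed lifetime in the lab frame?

Proper lifetime τ₀ = 2.2 μs
γ = 1/√(1 - 0.975²) = 4.5004
τ = γτ₀ = 4.5004 × 2.2 μs = 9.901 μs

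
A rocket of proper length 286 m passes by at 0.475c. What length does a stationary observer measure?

Proper length L₀ = 286 m
γ = 1/√(1 - 0.475²) = 1.1364
L = L₀/γ = 286/1.1364 = 251.7 m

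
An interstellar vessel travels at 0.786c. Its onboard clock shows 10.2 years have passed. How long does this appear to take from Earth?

Proper time Δt₀ = 10.2 years
γ = 1/√(1 - 0.786²) = 1.618
Δt = γΔt₀ = 1.618 × 10.2 = 16.50 years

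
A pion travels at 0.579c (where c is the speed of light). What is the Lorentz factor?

v/c = 0.579, so (v/c)² = 0.335241
1 - (v/c)² = 0.664759
γ = 1/√(0.664759) = 1.227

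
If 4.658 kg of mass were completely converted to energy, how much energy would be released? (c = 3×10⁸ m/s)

Using E = mc²:
c² = (3×10⁸)² = 9×10¹⁶ m²/s²
E = 4.658 × 9×10¹⁶ = 4.192×10¹⁷ J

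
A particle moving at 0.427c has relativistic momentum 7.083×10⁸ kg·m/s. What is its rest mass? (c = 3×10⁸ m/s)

γ = 1/√(1 - 0.427²) = 1.1059
v = 0.427 × 3×10⁸ = 1.281×10⁸ m/s
m = p/(γv) = 7.083×10⁸/(1.1059 × 1.281×10⁸) = 5.000 kg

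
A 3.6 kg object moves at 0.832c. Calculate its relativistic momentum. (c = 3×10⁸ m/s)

γ = 1/√(1 - 0.832²) = 1.803
v = 0.832 × 3×10⁸ = 2.496×10⁸ m/s
p = γmv = 1.803 × 3.6 × 2.496×10⁸ = 1.620×10⁹ kg·m/s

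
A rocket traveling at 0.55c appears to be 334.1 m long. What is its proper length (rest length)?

Contracted length L = 334.1 m
γ = 1/√(1 - 0.55²) = 1.19737
L₀ = γL = 1.19737 × 334.1 = 400.0 m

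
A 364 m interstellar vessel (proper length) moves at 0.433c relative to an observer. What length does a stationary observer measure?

Proper length L₀ = 364 m
γ = 1/√(1 - 0.433²) = 1.1094
L = L₀/γ = 364/1.1094 = 328.1 m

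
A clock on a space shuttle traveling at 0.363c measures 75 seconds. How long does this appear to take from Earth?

Proper time Δt₀ = 75 seconds
γ = 1/√(1 - 0.363²) = 1.0732
Δt = γΔt₀ = 1.0732 × 75 = 80.49 seconds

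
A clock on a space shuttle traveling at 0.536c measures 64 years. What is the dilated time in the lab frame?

Proper time Δt₀ = 64 years
γ = 1/√(1 - 0.536²) = 1.1845
Δt = γΔt₀ = 1.1845 × 64 = 75.81 years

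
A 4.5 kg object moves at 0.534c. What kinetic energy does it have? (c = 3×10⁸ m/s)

γ = 1/√(1 - 0.534²) = 1.182754
γ - 1 = 0.182754
KE = (γ-1)mc² = 0.182754 × 4.5 × (3×10⁸)² = 7.402×10¹⁶ J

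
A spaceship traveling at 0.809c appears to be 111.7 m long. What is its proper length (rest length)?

Contracted length L = 111.7 m
γ = 1/√(1 - 0.809²) = 1.701
L₀ = γL = 1.701 × 111.7 = 190.0 m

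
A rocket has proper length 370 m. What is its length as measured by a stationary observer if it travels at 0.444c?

Proper length L₀ = 370 m
γ = 1/√(1 - 0.444²) = 1.116
L = L₀/γ = 370/1.116 = 331.5 m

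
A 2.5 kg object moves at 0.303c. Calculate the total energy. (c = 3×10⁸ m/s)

γ = 1/√(1 - 0.303²) = 1.0493
mc² = 2.5 × (3×10⁸)² = 2.250×10¹⁷ J
E = γmc² = 1.0493 × 2.250×10¹⁷ = 2.361×10¹⁷ J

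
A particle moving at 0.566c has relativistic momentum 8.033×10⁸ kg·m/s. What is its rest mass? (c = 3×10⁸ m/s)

γ = 1/√(1 - 0.566²) = 1.213
v = 0.566 × 3×10⁸ = 1.698×10⁸ m/s
m = p/(γv) = 8.033×10⁸/(1.213 × 1.698×10⁸) = 3.900 kg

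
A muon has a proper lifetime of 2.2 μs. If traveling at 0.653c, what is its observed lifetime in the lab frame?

Proper lifetime τ₀ = 2.2 μs
γ = 1/√(1 - 0.653²) = 1.3204
τ = γτ₀ = 1.3204 × 2.2 μs = 2.905 μs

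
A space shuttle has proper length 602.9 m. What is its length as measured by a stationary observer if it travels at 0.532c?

Proper length L₀ = 602.9 m
γ = 1/√(1 - 0.532²) = 1.181
L = L₀/γ = 602.9/1.181 = 510.5 m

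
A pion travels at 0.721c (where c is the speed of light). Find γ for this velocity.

v/c = 0.721, so (v/c)² = 0.519841
1 - (v/c)² = 0.480159
γ = 1/√(0.480159) = 1.443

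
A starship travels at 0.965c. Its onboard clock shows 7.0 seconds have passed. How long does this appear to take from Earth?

Proper time Δt₀ = 7.0 seconds
γ = 1/√(1 - 0.965²) = 3.813
Δt = γΔt₀ = 3.813 × 7.0 = 26.69 seconds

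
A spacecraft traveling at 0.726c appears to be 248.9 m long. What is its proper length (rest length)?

Contracted length L = 248.9 m
γ = 1/√(1 - 0.726²) = 1.454
L₀ = γL = 1.454 × 248.9 = 361.9 m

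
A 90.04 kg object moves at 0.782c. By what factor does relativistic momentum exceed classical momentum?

p_rel = γmv, p_class = mv
Ratio = γ = 1/√(1 - 0.782²) = 1.604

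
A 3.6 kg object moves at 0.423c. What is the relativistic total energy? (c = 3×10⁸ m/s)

γ = 1/√(1 - 0.423²) = 1.1036
mc² = 3.6 × (3×10⁸)² = 3.240×10¹⁷ J
E = γmc² = 1.1036 × 3.240×10¹⁷ = 3.576×10¹⁷ J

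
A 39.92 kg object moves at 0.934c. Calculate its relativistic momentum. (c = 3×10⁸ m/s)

γ = 1/√(1 - 0.934²) = 2.799
v = 0.934 × 3×10⁸ = 2.802×10⁸ m/s
p = γmv = 2.799 × 39.92 × 2.802×10⁸ = 3.131×10¹⁰ kg·m/s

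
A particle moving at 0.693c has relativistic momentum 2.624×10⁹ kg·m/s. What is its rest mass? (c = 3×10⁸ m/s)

γ = 1/√(1 - 0.693²) = 1.3871
v = 0.693 × 3×10⁸ = 2.079×10⁸ m/s
m = p/(γv) = 2.624×10⁹/(1.3871 × 2.079×10⁸) = 9.099 kg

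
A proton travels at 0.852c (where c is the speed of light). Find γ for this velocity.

v/c = 0.852, so (v/c)² = 0.725904
1 - (v/c)² = 0.274096
γ = 1/√(0.274096) = 1.910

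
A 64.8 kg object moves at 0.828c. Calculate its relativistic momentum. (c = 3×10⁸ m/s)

γ = 1/√(1 - 0.828²) = 1.7834
v = 0.828 × 3×10⁸ = 2.484×10⁸ m/s
p = γmv = 1.7834 × 64.8 × 2.484×10⁸ = 2.871×10¹⁰ kg·m/s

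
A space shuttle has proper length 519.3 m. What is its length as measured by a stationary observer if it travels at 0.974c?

Proper length L₀ = 519.3 m
γ = 1/√(1 - 0.974²) = 4.414
L = L₀/γ = 519.3/4.414 = 117.6 m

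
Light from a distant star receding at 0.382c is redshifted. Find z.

β = 0.382
(1+β)/(1-β) = 1.382/0.618 = 2.2362
√(2.2362) = 1.4954
z = 1.4954 - 1 = 0.4954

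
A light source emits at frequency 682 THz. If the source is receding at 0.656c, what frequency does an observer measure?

β = v/c = 0.656
(1-β)/(1+β) = 0.344/1.656 = 0.20773
Doppler factor = √(0.20773) = 0.45577
f_obs = 682 × 0.45577 = 310.8 THz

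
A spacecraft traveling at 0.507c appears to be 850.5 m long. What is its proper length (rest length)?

Contracted length L = 850.5 m
γ = 1/√(1 - 0.507²) = 1.16017
L₀ = γL = 1.16017 × 850.5 = 986.7 m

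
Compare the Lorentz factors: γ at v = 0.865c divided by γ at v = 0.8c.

γ₁ = 1/√(1 - 0.865²) = 1.993
γ₂ = 1/√(1 - 0.8²) = 1.667
γ₁/γ₂ = 1.993/1.667 = 1.196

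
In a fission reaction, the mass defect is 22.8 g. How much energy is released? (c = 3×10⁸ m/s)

Convert mass defect: Δm = 22.8 g = 0.0228 kg
E = Δm·c² = 0.0228 × (3×10⁸)²
= 0.0228 × 9×10¹⁶ = 2.052×10¹⁵ J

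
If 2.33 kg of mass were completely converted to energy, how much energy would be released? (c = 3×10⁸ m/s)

Using E = mc²:
c² = (3×10⁸)² = 9×10¹⁶ m²/s²
E = 2.33 × 9×10¹⁶ = 2.097×10¹⁷ J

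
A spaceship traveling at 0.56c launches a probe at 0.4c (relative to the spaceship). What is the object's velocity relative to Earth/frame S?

u = (u' + v)/(1 + u'v/c²)
Numerator: 0.4 + 0.56 = 0.96
Denominator: 1 + 0.224 = 1.224
u = 0.96/1.224 = 0.7843c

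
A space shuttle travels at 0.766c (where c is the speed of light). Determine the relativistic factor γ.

v/c = 0.766, so (v/c)² = 0.586756
1 - (v/c)² = 0.413244
γ = 1/√(0.413244) = 1.556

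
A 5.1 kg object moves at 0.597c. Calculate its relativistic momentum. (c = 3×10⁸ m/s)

γ = 1/√(1 - 0.597²) = 1.247
v = 0.597 × 3×10⁸ = 1.791×10⁸ m/s
p = γmv = 1.247 × 5.1 × 1.791×10⁸ = 1.139×10⁹ kg·m/s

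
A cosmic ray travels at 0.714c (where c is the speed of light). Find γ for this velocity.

v/c = 0.714, so (v/c)² = 0.509796
1 - (v/c)² = 0.490204
γ = 1/√(0.490204) = 1.428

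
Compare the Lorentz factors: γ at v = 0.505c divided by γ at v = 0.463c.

γ₁ = 1/√(1 - 0.505²) = 1.159
γ₂ = 1/√(1 - 0.463²) = 1.128
γ₁/γ₂ = 1.159/1.128 = 1.027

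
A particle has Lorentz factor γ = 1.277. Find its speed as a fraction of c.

From γ = 1/√(1 - v²/c²):
1/γ² = 1/1.277² = 0.6132
v²/c² = 1 - 0.6132 = 0.3868
v/c = √(0.3868) = 0.6219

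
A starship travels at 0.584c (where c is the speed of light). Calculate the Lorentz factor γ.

v/c = 0.584, so (v/c)² = 0.341056
1 - (v/c)² = 0.658944
γ = 1/√(0.658944) = 1.232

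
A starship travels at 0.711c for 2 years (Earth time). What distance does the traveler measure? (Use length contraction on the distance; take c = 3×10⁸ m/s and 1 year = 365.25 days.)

Earth distance: d = v × t = 0.711c × 2 yr = 1.34625×10¹⁶ m
γ = 1.42209
d' = d/γ = 1.34625×10¹⁶/1.42209 = 9.467×10¹⁵ m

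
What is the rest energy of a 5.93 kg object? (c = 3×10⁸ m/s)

c² = (3×10⁸)² = 9.000×10¹⁶ m²/s²
E₀ = mc² = 5.93 × 9.000×10¹⁶ = 5.337×10¹⁷ J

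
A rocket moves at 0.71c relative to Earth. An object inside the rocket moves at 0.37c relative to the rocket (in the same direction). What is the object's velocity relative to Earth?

u = (u' + v)/(1 + u'v/c²)
Numerator: 0.37 + 0.71 = 1.08
Denominator: 1 + 0.2627 = 1.2627
u = 1.08/1.2627 = 0.8553c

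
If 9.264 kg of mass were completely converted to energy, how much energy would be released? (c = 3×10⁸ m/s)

Using E = mc²:
c² = (3×10⁸)² = 9×10¹⁶ m²/s²
E = 9.264 × 9×10¹⁶ = 8.338×10¹⁷ J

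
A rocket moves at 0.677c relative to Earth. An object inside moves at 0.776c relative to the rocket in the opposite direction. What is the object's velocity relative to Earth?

Object's velocity in rocket frame is u' = -0.776c
u = (u' + v)/(1 + u'v/c²) = (v - 0.776)/(1 - 0.776·v/c²)
Numerator: 0.677 - 0.776 = -0.099
Denominator: 1 - 0.525352 = 0.474648
u = -0.099/0.474648 = -0.2086c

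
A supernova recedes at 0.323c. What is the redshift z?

β = 0.323
(1+β)/(1-β) = 1.323/0.677 = 1.954
√(1.954) = 1.3979
z = 1.3979 - 1 = 0.3979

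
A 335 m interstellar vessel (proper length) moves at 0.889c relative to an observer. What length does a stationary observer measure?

Proper length L₀ = 335 m
γ = 1/√(1 - 0.889²) = 2.184
L = L₀/γ = 335/2.184 = 153.4 m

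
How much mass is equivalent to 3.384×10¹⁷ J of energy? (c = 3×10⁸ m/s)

From E = mc², we get m = E/c²
c² = (3×10⁸)² = 9×10¹⁶ m²/s²
m = 3.384×10¹⁷ / 9×10¹⁶ = 3.760 kg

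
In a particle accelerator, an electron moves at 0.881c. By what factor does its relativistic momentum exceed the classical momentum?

p_rel = γmv, p_class = mv
Ratio = γ = 1/√(1 - 0.881²)
= 1/√(0.223839) = 2.114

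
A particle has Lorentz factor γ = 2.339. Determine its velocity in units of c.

From γ = 1/√(1 - v²/c²):
1/γ² = 1/2.339² = 0.1828
v²/c² = 1 - 0.1828 = 0.8172
v/c = √(0.8172) = 0.9040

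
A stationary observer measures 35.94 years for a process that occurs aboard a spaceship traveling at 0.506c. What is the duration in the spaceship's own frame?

Dilated time Δt = 35.94 years
γ = 1/√(1 - 0.506²) = 1.1594
Δt₀ = Δt/γ = 35.94/1.1594 = 31.00 years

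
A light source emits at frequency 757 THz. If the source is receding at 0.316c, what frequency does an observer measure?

β = v/c = 0.316
(1-β)/(1+β) = 0.684/1.316 = 0.51976
Doppler factor = √(0.51976) = 0.72094
f_obs = 757 × 0.72094 = 545.8 THz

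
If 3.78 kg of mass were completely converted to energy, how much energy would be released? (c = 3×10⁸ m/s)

Using E = mc²:
c² = (3×10⁸)² = 9×10¹⁶ m²/s²
E = 3.78 × 9×10¹⁶ = 3.402×10¹⁷ J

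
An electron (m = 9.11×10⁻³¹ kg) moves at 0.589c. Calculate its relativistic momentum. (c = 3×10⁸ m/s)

γ = 1/√(1 - 0.589²) = 1.2374
v = 0.589 × 3×10⁸ = 1.767×10⁸ m/s
p = γmv = 1.2374 × 9.11×10⁻³¹ × 1.767×10⁸ = 1.992×10⁻²² kg·m/s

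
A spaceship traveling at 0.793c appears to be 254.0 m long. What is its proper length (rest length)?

Contracted length L = 254.0 m
γ = 1/√(1 - 0.793²) = 1.6414
L₀ = γL = 1.6414 × 254.0 = 416.9 m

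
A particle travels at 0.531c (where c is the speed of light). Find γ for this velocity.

v/c = 0.531, so (v/c)² = 0.281961
1 - (v/c)² = 0.718039
γ = 1/√(0.718039) = 1.180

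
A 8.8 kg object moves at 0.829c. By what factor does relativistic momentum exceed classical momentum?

p_rel = γmv, p_class = mv
Ratio = γ = 1/√(1 - 0.829²) = 1.788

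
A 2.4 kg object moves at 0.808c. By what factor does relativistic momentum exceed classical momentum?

p_rel = γmv, p_class = mv
Ratio = γ = 1/√(1 - 0.808²) = 1.697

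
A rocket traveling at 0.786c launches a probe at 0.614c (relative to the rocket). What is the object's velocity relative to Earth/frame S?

u = (u' + v)/(1 + u'v/c²)
Numerator: 0.614 + 0.786 = 1.4
Denominator: 1 + 0.482604 = 1.482604
u = 1.4/1.482604 = 0.9443c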